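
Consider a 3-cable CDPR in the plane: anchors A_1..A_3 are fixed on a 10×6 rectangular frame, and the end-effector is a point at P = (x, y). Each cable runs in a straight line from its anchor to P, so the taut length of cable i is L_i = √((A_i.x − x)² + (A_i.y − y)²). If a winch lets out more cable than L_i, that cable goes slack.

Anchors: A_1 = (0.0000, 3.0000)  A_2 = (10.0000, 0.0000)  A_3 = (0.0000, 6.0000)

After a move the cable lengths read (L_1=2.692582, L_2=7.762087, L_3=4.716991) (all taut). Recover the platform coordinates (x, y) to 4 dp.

each cable: (A_i−P)·(A_i−P) = L_i²; let q_i = ‖A_i‖²−L_i²
q_1 = 0.0000+9.0000−7.2500 = 1.7500
row 1: -20.0000x + 6.0000y = -38.0000  (q_2=39.7500)
row 2: 0.0000x − 6.0000y = -12.0000  (q_3=13.7500)
Cramer on rows 1–2 → x = 2.5000, y = 2.0000

(2.5000, 2.0000)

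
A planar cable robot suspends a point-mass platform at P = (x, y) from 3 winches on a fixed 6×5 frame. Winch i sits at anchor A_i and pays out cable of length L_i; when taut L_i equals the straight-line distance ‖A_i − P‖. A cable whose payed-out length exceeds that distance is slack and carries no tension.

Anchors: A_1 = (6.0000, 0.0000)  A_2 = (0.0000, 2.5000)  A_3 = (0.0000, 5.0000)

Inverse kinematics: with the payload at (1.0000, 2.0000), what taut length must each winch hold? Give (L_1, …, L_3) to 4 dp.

L_1 = √((6.0000−1.0000)² + (0.0000−2.0000)²) = 5.3852
L_2 = √((0.0000−1.0000)² + (2.5000−2.0000)²) = 1.1180
L_3 = √((0.0000−1.0000)² + (5.0000−2.0000)²) = 3.1623

(5.3852, 1.1180, 3.1623)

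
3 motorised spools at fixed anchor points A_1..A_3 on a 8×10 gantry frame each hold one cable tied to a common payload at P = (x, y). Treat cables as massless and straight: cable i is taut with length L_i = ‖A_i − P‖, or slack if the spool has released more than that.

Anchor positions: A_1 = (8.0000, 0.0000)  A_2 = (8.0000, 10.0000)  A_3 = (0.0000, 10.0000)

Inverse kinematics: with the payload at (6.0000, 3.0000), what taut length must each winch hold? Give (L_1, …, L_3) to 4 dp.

(3.6056, 7.2801, 9.2195)

cable 1: Δx=2.0000, Δy=-3.0000; L_1 = √(Δx²+Δy²) = 3.6056
cable 2: Δx=2.0000, Δy=7.0000; L_2 = √(Δx²+Δy²) = 7.2801
cable 3: Δx=-6.0000, Δy=7.0000; L_3 = √(Δx²+Δy²) = 9.2195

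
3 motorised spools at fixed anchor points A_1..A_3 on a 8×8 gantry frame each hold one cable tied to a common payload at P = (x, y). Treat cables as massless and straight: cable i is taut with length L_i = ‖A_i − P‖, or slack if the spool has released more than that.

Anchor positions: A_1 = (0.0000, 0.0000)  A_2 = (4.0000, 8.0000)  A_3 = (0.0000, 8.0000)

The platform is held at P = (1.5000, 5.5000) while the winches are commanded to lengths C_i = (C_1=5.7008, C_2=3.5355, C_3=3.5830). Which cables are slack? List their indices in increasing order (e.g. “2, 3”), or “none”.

i=1: geometric 5.7009 vs commanded 5.7008 ⇒ taut
i=2: geometric 3.5355 vs commanded 3.5355 ⇒ taut
i=3: geometric 2.9155 vs commanded 3.5830 ⇒ slack

3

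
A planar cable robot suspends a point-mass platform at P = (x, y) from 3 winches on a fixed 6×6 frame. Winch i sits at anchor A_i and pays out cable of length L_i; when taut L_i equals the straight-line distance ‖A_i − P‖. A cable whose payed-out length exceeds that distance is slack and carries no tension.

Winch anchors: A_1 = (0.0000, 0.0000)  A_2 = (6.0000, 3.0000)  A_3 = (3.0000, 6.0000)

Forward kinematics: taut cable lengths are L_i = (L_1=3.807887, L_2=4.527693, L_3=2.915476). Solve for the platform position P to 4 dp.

each cable: (A_i−P)·(A_i−P) = L_i²; let q_i = ‖A_i‖²−L_i²
q_1 = 0.0000+0.0000−14.5000 = -14.5000
row 1: -12.0000x − 6.0000y = -39.0000  (q_2=24.5000)
row 2: -6.0000x − 12.0000y = -51.0000  (q_3=36.5000)
Cramer on rows 1–2 → x = 1.5000, y = 3.5000

(1.5000, 3.5000)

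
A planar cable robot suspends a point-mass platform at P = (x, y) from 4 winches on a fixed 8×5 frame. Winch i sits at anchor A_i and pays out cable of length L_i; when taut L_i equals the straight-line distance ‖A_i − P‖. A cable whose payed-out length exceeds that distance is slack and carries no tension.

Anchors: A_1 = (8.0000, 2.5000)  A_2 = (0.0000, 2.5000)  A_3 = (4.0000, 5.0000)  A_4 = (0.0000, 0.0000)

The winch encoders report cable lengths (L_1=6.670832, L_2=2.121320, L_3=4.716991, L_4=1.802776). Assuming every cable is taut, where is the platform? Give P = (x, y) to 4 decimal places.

each cable: (A_i−P)·(A_i−P) = L_i²; let k_i = ‖A_i‖²−L_i²
k_1 = 64.0000+6.2500−44.5000 = 25.7500
row 1: 16.0000x + 0.0000y = 24.0000  (k_2=1.7500)
row 2: 8.0000x − 5.0000y = 7.0000  (k_3=18.7500)
row 3: 16.0000x + 5.0000y = 29.0000  (k_4=-3.2500)
Cramer on rows 1–2 → x = 1.5000, y = 1.0000
check cable 4: ‖A_4−P‖² = 3.2500 ≈ L_4² = 3.2500 ✓

(1.5000, 1.0000)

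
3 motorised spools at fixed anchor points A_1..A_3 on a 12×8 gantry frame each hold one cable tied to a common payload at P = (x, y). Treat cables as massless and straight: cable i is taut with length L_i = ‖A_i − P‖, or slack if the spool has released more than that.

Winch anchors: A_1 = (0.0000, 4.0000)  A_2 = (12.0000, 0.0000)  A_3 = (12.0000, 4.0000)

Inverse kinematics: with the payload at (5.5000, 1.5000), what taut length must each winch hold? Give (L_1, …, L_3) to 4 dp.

(6.0415, 6.6708, 6.9642)

cable 1: Δx=-5.5000, Δy=2.5000; L_1 = √(Δx²+Δy²) = 6.0415
cable 2: Δx=6.5000, Δy=-1.5000; L_2 = √(Δx²+Δy²) = 6.6708
cable 3: Δx=6.5000, Δy=2.5000; L_3 = √(Δx²+Δy²) = 6.9642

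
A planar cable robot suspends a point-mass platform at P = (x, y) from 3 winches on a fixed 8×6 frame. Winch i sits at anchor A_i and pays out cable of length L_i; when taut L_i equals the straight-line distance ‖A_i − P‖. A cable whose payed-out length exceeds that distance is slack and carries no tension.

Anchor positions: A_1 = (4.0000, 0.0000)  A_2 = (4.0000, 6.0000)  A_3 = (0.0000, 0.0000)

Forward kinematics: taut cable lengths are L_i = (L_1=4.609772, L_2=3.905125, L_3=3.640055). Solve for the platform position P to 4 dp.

circle eqns → linear via eq_j − eq_1; set c_j = A_j·A_j − L_j²
c_1 = 16.0000+0.0000−21.2500 = -5.2500
0.0000·x − 12.0000·y = c_1−c_2 = -42.0000
8.0000·x + 0.0000·y = c_1−c_3 = 8.0000
solve first two rows → x=1.0000, y=3.5000

(1.0000, 3.5000)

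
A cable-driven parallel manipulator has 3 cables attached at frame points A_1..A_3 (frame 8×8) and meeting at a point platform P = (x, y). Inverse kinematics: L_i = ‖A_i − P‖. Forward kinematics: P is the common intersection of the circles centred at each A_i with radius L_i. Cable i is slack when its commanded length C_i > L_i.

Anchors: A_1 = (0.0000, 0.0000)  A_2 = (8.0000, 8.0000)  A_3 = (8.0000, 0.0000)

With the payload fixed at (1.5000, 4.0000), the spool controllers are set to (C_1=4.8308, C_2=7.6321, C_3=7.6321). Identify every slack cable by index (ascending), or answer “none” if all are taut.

i=1: geometric 4.2720 vs commanded 4.8308 ⇒ slack
i=2: geometric 7.6322 vs commanded 7.6321 ⇒ taut
i=3: geometric 7.6322 vs commanded 7.6321 ⇒ taut

1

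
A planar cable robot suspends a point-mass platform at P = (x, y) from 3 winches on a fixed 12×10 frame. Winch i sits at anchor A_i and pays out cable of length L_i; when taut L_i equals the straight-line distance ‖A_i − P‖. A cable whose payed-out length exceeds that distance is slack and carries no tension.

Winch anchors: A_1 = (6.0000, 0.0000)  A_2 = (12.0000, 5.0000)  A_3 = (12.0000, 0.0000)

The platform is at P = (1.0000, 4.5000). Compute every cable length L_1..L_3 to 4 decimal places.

(6.7268, 11.0114, 11.8849)

L_1 = √((6.0000−1.0000)² + (0.0000−4.5000)²) = 6.7268
L_2 = √((12.0000−1.0000)² + (5.0000−4.5000)²) = 11.0114
L_3 = √((12.0000−1.0000)² + (0.0000−4.5000)²) = 11.8849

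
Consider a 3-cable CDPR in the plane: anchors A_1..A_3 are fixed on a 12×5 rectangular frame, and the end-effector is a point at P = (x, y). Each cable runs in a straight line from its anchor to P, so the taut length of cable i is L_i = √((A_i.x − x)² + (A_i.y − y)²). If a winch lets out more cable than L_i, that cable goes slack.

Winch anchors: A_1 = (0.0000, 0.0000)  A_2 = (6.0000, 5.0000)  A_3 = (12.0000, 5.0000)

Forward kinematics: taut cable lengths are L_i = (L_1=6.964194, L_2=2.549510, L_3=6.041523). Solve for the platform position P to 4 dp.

circle eqns → linear via eq_j − eq_1; set q_j = A_j·A_j − L_j²
q_1 = 0.0000+0.0000−48.5000 = -48.5000
-12.0000·x − 10.0000·y = q_1−q_2 = -103.0000
-24.0000·x − 10.0000·y = q_1−q_3 = -181.0000
solve first two rows → x=6.5000, y=2.5000

(6.5000, 2.5000)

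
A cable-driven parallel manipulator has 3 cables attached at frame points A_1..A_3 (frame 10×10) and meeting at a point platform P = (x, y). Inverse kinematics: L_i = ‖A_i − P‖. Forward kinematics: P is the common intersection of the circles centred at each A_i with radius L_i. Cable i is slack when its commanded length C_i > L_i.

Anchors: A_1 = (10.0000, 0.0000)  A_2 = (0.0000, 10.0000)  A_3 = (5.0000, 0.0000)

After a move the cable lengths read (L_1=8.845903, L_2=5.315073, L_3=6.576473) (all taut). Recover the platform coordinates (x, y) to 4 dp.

(4.0000, 6.5000)

each cable: (A_i−P)·(A_i−P) = L_i²; let k_i = ‖A_i‖²−L_i²
k_1 = 100.0000+0.0000−78.2500 = 21.7500
row 1: 20.0000x − 20.0000y = -50.0000  (k_2=71.7500)
row 2: 10.0000x + 0.0000y = 40.0000  (k_3=-18.2500)
Cramer on rows 1–2 → x = 4.0000, y = 6.5000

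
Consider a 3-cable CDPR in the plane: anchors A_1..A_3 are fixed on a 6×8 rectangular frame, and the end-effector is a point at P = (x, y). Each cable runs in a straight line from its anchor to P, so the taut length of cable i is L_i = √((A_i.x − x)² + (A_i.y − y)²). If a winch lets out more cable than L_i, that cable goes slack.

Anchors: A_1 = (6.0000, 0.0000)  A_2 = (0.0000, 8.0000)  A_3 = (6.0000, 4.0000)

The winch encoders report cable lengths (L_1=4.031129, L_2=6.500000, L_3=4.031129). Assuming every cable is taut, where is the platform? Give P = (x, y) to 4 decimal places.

circle eqns → linear via eq_j − eq_1; set k_j = A_j·A_j − L_j²
k_1 = 36.0000+0.0000−16.2500 = 19.7500
12.0000·x − 16.0000·y = k_1−k_2 = -2.0000
0.0000·x − 8.0000·y = k_1−k_3 = -16.0000
solve first two rows → x=2.5000, y=2.0000

(2.5000, 2.0000)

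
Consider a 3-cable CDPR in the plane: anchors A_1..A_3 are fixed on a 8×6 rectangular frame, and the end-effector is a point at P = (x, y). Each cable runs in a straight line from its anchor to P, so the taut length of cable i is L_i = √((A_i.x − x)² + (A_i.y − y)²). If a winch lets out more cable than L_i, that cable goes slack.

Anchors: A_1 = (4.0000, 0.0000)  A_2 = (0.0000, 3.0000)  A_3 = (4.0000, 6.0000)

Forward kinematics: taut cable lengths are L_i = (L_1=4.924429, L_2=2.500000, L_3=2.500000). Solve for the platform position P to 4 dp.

(2.0000, 4.5000)

expand ‖A_i−P‖²=L_i² and subtract eq 1 (c_i ≔ ‖A_i‖²−L_i²)
c_1 = 16.0000+0.0000−24.2500 = -8.2500
eq1−eq2 → [8.0000  -6.0000]·P = -11.0000
eq1−eq3 → [0.0000  -12.0000]·P = -54.0000
2×2 solve → P = (2.0000, 4.5000)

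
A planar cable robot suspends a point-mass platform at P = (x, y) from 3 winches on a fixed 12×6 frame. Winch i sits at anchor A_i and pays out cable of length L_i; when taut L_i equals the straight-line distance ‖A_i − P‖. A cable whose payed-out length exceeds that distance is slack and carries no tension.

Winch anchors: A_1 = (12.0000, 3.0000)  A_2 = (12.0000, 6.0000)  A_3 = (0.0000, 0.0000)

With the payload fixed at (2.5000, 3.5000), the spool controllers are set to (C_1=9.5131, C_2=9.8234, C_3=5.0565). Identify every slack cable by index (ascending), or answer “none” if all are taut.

3

cable 1: √((9.5000)²+(-0.5000)²)=9.5131, C_1=9.5131: taut
cable 2: √((9.5000)²+(2.5000)²)=9.8234, C_2=9.8234: taut
cable 3: √((-2.5000)²+(-3.5000)²)=4.3012, C_3=5.0565: slack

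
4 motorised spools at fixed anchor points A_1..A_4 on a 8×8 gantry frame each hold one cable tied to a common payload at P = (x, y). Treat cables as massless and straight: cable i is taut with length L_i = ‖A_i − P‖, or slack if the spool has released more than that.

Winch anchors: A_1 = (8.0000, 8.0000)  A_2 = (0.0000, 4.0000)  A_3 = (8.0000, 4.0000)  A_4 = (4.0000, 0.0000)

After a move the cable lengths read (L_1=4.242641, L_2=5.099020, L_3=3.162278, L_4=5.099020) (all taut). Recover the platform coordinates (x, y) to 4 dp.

each cable: (A_i−P)·(A_i−P) = L_i²; let q_i = ‖A_i‖²−L_i²
q_1 = 64.0000+64.0000−18.0000 = 110.0000
row 1: 16.0000x + 8.0000y = 120.0000  (q_2=-10.0000)
row 2: 0.0000x + 8.0000y = 40.0000  (q_3=70.0000)
row 3: 8.0000x + 16.0000y = 120.0000  (q_4=-10.0000)
Cramer on rows 1–2 → x = 5.0000, y = 5.0000
check cable 4: ‖A_4−P‖² = 26.0000 ≈ L_4² = 26.0000 ✓

(5.0000, 5.0000)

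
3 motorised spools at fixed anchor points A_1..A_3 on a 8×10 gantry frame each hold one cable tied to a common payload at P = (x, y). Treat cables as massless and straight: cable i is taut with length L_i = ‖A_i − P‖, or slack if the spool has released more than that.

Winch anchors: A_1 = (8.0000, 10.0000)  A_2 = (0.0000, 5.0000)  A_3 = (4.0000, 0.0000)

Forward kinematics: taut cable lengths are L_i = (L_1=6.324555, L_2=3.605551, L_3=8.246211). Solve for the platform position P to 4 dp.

each cable: (A_i−P)·(A_i−P) = L_i²; let k_i = ‖A_i‖²−L_i²
k_1 = 64.0000+100.0000−40.0000 = 124.0000
row 1: 16.0000x + 10.0000y = 112.0000  (k_2=12.0000)
row 2: 8.0000x + 20.0000y = 176.0000  (k_3=-52.0000)
Cramer on rows 1–2 → x = 2.0000, y = 8.0000

(2.0000, 8.0000)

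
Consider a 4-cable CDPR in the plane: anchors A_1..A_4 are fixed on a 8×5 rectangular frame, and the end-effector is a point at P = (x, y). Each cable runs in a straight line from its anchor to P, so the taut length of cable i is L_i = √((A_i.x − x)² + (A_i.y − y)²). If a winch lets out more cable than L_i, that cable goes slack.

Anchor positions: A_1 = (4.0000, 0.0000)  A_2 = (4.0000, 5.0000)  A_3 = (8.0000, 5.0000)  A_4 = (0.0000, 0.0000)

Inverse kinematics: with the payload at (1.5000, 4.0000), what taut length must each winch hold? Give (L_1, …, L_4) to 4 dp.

cable 1: Δx=2.5000, Δy=-4.0000; L_1 = √(Δx²+Δy²) = 4.7170
cable 2: Δx=2.5000, Δy=1.0000; L_2 = √(Δx²+Δy²) = 2.6926
cable 3: Δx=6.5000, Δy=1.0000; L_3 = √(Δx²+Δy²) = 6.5765
cable 4: Δx=-1.5000, Δy=-4.0000; L_4 = √(Δx²+Δy²) = 4.2720

(4.7170, 2.6926, 6.5765, 4.2720)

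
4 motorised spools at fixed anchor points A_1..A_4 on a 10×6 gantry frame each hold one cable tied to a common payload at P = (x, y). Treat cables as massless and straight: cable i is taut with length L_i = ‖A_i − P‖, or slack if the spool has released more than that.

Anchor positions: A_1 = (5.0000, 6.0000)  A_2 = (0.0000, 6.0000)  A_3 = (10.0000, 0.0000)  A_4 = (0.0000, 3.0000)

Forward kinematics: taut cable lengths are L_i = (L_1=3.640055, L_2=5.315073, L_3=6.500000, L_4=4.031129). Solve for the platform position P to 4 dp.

circle eqns → linear via eq_j − eq_1; set k_j = A_j·A_j − L_j²
k_1 = 25.0000+36.0000−13.2500 = 47.7500
10.0000·x + 0.0000·y = k_1−k_2 = 40.0000
-10.0000·x + 12.0000·y = k_1−k_3 = -10.0000
10.0000·x + 6.0000·y = k_1−k_4 = 55.0000
solve first two rows → x=4.0000, y=2.5000
check cable 4: ‖A_4−P‖² = 16.2500 ≈ L_4² = 16.2500 ✓

(4.0000, 2.5000)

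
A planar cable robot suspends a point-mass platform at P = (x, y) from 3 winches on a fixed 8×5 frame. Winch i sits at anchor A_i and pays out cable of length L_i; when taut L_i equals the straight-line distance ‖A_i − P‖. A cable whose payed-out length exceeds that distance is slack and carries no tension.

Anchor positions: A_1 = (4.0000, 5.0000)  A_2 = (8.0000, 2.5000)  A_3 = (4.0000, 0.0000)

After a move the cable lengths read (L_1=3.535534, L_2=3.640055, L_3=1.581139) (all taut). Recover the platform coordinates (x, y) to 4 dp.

(4.5000, 1.5000)

circle eqns → linear via eq_j − eq_1; set q_j = A_j·A_j − L_j²
q_1 = 16.0000+25.0000−12.5000 = 28.5000
-8.0000·x + 5.0000·y = q_1−q_2 = -28.5000
0.0000·x + 10.0000·y = q_1−q_3 = 15.0000
solve first two rows → x=4.5000, y=1.5000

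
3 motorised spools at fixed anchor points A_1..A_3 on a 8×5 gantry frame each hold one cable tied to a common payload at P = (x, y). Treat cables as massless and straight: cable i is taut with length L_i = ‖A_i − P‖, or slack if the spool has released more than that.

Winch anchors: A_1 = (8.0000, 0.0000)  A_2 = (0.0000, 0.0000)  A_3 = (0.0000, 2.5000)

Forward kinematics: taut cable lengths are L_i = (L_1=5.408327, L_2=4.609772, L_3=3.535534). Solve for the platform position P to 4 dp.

circle eqns → linear via eq_j − eq_1; set k_j = A_j·A_j − L_j²
k_1 = 64.0000+0.0000−29.2500 = 34.7500
16.0000·x + 0.0000·y = k_1−k_2 = 56.0000
16.0000·x − 5.0000·y = k_1−k_3 = 41.0000
solve first two rows → x=3.5000, y=3.0000

(3.5000, 3.0000)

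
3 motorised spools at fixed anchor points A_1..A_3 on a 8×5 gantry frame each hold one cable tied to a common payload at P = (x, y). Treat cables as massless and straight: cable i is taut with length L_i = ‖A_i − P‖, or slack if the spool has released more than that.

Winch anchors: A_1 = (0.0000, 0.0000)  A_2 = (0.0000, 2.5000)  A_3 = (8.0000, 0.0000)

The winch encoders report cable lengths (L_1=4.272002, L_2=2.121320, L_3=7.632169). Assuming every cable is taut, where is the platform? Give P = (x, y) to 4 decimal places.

(1.5000, 4.0000)

each cable: (A_i−P)·(A_i−P) = L_i²; let c_i = ‖A_i‖²−L_i²
c_1 = 0.0000+0.0000−18.2500 = -18.2500
row 1: 0.0000x − 5.0000y = -20.0000  (c_2=1.7500)
row 2: -16.0000x + 0.0000y = -24.0000  (c_3=5.7500)
Cramer on rows 1–2 → x = 1.5000, y = 4.0000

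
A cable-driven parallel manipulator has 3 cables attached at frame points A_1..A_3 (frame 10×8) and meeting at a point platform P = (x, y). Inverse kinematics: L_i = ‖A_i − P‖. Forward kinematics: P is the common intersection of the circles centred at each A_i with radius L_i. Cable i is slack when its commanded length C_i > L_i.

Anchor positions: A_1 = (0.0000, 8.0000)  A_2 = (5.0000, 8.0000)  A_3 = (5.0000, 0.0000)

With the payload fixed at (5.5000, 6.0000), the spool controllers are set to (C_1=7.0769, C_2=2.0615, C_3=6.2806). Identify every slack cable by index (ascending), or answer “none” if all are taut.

1, 3

cable 1: L_1 = ‖A_1−P‖ = 5.8523;  C_1 = 7.0769 → slack
cable 2: L_2 = ‖A_2−P‖ = 2.0616;  C_2 = 2.0615 → taut
cable 3: L_3 = ‖A_3−P‖ = 6.0208;  C_3 = 6.2806 → slack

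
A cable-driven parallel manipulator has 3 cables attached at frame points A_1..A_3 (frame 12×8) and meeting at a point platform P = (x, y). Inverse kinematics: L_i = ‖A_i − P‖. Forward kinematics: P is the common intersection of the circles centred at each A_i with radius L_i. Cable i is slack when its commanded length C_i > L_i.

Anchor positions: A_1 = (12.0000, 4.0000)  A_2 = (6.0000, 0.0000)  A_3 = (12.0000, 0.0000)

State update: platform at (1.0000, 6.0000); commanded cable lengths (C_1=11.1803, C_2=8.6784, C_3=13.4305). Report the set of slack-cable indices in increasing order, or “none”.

2, 3

cable 1: L_1 = ‖A_1−P‖ = 11.1803;  C_1 = 11.1803 → taut
cable 2: L_2 = ‖A_2−P‖ = 7.8102;  C_2 = 8.6784 → slack
cable 3: L_3 = ‖A_3−P‖ = 12.5300;  C_3 = 13.4305 → slack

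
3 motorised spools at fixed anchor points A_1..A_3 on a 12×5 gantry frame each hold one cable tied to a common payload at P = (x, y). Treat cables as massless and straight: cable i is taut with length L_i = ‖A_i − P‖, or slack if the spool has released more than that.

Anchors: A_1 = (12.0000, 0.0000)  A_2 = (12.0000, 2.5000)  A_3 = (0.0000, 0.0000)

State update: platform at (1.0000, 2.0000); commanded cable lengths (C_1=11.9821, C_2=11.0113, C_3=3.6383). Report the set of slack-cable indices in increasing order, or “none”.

1, 3

cable 1: √((11.0000)²+(-2.0000)²)=11.1803, C_1=11.9821: slack
cable 2: √((11.0000)²+(0.5000)²)=11.0114, C_2=11.0113: taut
cable 3: √((-1.0000)²+(-2.0000)²)=2.2361, C_3=3.6383: slack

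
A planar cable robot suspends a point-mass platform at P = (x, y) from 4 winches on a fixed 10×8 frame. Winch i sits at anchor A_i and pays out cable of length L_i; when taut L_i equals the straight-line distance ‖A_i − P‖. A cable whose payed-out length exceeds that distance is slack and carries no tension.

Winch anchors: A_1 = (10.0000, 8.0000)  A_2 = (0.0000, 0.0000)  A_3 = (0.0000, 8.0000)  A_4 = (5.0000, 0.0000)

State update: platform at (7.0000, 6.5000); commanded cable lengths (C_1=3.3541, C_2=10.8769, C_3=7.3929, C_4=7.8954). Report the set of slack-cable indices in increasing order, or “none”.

2, 3, 4

i=1: geometric 3.3541 vs commanded 3.3541 ⇒ taut
i=2: geometric 9.5525 vs commanded 10.8769 ⇒ slack
i=3: geometric 7.1589 vs commanded 7.3929 ⇒ slack
i=4: geometric 6.8007 vs commanded 7.8954 ⇒ slack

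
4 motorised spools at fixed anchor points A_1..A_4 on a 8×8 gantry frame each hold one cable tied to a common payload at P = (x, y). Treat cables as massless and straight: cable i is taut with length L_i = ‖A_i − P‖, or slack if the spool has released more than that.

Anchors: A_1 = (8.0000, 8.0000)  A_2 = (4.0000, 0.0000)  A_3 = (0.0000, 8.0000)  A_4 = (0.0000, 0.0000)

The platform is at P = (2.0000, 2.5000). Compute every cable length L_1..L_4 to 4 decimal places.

cable 1: Δx=6.0000, Δy=5.5000; L_1 = √(Δx²+Δy²) = 8.1394
cable 2: Δx=2.0000, Δy=-2.5000; L_2 = √(Δx²+Δy²) = 3.2016
cable 3: Δx=-2.0000, Δy=5.5000; L_3 = √(Δx²+Δy²) = 5.8523
cable 4: Δx=-2.0000, Δy=-2.5000; L_4 = √(Δx²+Δy²) = 3.2016

(8.1394, 3.2016, 5.8523, 3.2016)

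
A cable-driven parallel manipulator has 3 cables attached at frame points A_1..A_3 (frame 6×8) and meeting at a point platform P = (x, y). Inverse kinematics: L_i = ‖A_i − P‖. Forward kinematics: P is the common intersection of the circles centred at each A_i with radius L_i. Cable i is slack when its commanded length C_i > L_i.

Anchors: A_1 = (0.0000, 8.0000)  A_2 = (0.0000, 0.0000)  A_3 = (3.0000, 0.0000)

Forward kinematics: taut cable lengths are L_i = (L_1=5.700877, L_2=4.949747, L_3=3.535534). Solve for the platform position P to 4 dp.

expand ‖A_i−P‖²=L_i² and subtract eq 1 (c_i ≔ ‖A_i‖²−L_i²)
c_1 = 0.0000+64.0000−32.5000 = 31.5000
eq1−eq2 → [0.0000  16.0000]·P = 56.0000
eq1−eq3 → [-6.0000  16.0000]·P = 35.0000
2×2 solve → P = (3.5000, 3.5000)

(3.5000, 3.5000)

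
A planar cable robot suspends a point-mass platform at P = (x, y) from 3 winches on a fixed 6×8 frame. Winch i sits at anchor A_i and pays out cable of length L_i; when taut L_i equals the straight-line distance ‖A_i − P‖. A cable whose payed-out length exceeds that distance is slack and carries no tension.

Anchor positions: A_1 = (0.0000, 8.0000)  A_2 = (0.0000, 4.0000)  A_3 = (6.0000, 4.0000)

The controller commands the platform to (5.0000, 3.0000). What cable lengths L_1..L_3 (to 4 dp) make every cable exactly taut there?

(7.0711, 5.0990, 1.4142)

L_1: Δ = A_1−P = (-5.0000, 5.0000) → ‖Δ‖ = √50.0000 = 7.0711
L_2: Δ = A_2−P = (-5.0000, 1.0000) → ‖Δ‖ = √26.0000 = 5.0990
L_3: Δ = A_3−P = (1.0000, 1.0000) → ‖Δ‖ = √2.0000 = 1.4142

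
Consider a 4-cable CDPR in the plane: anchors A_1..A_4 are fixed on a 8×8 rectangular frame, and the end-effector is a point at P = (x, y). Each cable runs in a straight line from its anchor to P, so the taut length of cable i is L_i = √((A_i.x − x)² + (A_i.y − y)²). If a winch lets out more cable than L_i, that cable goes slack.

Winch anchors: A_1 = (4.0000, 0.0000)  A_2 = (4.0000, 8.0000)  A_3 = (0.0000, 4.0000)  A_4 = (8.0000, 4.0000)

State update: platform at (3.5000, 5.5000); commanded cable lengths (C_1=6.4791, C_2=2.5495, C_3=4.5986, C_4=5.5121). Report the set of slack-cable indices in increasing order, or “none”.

1, 3, 4

cable 1: √((0.5000)²+(-5.5000)²)=5.5227, C_1=6.4791: slack
cable 2: √((0.5000)²+(2.5000)²)=2.5495, C_2=2.5495: taut
cable 3: √((-3.5000)²+(-1.5000)²)=3.8079, C_3=4.5986: slack
cable 4: √((4.5000)²+(-1.5000)²)=4.7434, C_4=5.5121: slack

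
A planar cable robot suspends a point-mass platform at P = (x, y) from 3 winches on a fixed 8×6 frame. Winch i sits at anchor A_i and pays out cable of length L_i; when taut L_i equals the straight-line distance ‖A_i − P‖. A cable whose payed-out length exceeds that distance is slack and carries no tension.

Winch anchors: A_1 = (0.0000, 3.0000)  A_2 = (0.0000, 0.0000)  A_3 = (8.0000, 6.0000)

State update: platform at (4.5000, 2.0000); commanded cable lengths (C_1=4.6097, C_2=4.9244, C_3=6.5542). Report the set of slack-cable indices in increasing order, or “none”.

cable 1: L_1 = ‖A_1−P‖ = 4.6098;  C_1 = 4.6097 → taut
cable 2: L_2 = ‖A_2−P‖ = 4.9244;  C_2 = 4.9244 → taut
cable 3: L_3 = ‖A_3−P‖ = 5.3151;  C_3 = 6.5542 → slack

3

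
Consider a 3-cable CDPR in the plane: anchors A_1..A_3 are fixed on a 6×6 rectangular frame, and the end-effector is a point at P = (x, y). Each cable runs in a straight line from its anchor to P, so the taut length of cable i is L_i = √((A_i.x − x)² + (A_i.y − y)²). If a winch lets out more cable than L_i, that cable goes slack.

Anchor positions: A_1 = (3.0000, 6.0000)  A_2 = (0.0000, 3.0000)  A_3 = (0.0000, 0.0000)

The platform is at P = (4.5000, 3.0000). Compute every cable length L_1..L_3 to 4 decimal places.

(3.3541, 4.5000, 5.4083)

L_1 = √((3.0000−4.5000)² + (6.0000−3.0000)²) = 3.3541
L_2 = √((0.0000−4.5000)² + (3.0000−3.0000)²) = 4.5000
L_3 = √((0.0000−4.5000)² + (0.0000−3.0000)²) = 5.4083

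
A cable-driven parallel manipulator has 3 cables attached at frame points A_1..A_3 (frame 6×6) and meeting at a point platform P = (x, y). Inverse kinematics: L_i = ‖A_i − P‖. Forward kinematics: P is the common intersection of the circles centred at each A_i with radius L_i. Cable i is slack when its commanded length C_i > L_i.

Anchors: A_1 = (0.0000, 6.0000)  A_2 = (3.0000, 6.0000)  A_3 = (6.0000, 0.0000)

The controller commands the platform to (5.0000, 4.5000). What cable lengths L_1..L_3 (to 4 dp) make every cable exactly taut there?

L_1 = √((0.0000−5.0000)² + (6.0000−4.5000)²) = 5.2202
L_2 = √((3.0000−5.0000)² + (6.0000−4.5000)²) = 2.5000
L_3 = √((6.0000−5.0000)² + (0.0000−4.5000)²) = 4.6098

(5.2202, 2.5000, 4.6098)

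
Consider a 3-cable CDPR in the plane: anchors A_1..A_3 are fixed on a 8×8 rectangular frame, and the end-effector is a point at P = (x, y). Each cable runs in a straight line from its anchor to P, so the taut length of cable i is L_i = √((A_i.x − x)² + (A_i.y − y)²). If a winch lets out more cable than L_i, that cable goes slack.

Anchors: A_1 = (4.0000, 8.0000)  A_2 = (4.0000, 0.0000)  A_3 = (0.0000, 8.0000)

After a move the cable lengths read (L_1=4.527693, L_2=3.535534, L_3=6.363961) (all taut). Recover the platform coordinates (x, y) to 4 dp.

each cable: (A_i−P)·(A_i−P) = L_i²; let q_i = ‖A_i‖²−L_i²
q_1 = 16.0000+64.0000−20.5000 = 59.5000
row 1: 0.0000x + 16.0000y = 56.0000  (q_2=3.5000)
row 2: 8.0000x + 0.0000y = 36.0000  (q_3=23.5000)
Cramer on rows 1–2 → x = 4.5000, y = 3.5000

(4.5000, 3.5000)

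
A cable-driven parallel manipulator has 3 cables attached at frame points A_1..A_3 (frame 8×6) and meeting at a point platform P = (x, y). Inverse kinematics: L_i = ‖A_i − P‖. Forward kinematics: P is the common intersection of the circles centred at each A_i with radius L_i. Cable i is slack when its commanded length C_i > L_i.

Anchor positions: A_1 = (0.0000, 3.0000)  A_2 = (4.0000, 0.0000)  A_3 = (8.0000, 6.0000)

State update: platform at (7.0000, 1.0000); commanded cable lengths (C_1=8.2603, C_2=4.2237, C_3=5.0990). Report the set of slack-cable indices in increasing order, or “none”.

cable 1: √((-7.0000)²+(2.0000)²)=7.2801, C_1=8.2603: slack
cable 2: √((-3.0000)²+(-1.0000)²)=3.1623, C_2=4.2237: slack
cable 3: √((1.0000)²+(5.0000)²)=5.0990, C_3=5.0990: taut

1, 2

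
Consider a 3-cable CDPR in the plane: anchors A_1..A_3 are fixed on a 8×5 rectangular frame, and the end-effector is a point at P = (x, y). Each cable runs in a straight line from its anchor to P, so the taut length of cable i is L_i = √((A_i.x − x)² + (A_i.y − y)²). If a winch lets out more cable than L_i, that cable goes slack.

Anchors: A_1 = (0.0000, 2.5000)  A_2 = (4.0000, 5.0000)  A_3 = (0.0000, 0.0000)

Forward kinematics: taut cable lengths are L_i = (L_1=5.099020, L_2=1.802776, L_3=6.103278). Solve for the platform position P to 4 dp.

expand ‖A_i−P‖²=L_i² and subtract eq 1 (k_i ≔ ‖A_i‖²−L_i²)
k_1 = 0.0000+6.2500−26.0000 = -19.7500
eq1−eq2 → [-8.0000  -5.0000]·P = -57.5000
eq1−eq3 → [0.0000  5.0000]·P = 17.5000
2×2 solve → P = (5.0000, 3.5000)

(5.0000, 3.5000)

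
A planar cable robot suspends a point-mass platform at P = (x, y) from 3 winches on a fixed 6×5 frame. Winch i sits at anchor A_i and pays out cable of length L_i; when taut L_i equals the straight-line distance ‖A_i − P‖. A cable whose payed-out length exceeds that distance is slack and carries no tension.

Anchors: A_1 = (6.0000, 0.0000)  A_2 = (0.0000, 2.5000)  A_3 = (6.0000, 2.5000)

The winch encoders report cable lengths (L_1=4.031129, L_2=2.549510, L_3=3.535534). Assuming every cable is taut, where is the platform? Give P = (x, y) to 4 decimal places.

(2.5000, 2.0000)

circle eqns → linear via eq_j − eq_1; set k_j = A_j·A_j − L_j²
k_1 = 36.0000+0.0000−16.2500 = 19.7500
12.0000·x − 5.0000·y = k_1−k_2 = 20.0000
0.0000·x − 5.0000·y = k_1−k_3 = -10.0000
solve first two rows → x=2.5000, y=2.0000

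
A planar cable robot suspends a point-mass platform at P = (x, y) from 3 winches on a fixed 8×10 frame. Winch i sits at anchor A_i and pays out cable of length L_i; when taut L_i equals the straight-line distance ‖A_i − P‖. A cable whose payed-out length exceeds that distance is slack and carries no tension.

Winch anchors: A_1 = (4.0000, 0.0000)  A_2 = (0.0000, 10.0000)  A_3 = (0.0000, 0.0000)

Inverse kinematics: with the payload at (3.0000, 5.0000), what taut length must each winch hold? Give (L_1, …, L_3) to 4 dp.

cable 1: Δx=1.0000, Δy=-5.0000; L_1 = √(Δx²+Δy²) = 5.0990
cable 2: Δx=-3.0000, Δy=5.0000; L_2 = √(Δx²+Δy²) = 5.8310
cable 3: Δx=-3.0000, Δy=-5.0000; L_3 = √(Δx²+Δy²) = 5.8310

(5.0990, 5.8310, 5.8310)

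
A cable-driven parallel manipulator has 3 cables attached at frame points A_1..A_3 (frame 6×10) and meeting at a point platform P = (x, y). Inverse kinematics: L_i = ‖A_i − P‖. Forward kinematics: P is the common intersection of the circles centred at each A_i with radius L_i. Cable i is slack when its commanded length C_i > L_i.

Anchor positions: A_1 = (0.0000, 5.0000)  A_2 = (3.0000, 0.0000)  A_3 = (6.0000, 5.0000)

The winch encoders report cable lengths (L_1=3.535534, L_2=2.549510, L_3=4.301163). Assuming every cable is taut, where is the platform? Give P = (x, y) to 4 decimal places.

(2.5000, 2.5000)

circle eqns → linear via eq_j − eq_1; set k_j = A_j·A_j − L_j²
k_1 = 0.0000+25.0000−12.5000 = 12.5000
-6.0000·x + 10.0000·y = k_1−k_2 = 10.0000
-12.0000·x + 0.0000·y = k_1−k_3 = -30.0000
solve first two rows → x=2.5000, y=2.5000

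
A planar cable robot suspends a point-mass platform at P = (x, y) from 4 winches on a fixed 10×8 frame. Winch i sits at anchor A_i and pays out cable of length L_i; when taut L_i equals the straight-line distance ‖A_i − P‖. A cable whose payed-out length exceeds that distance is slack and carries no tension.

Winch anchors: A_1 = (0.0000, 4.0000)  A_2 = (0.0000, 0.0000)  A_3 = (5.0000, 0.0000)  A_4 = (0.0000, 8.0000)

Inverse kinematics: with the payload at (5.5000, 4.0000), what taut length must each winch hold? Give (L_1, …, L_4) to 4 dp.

(5.5000, 6.8007, 4.0311, 6.8007)

L_1 = √((0.0000−5.5000)² + (4.0000−4.0000)²) = 5.5000
L_2 = √((0.0000−5.5000)² + (0.0000−4.0000)²) = 6.8007
L_3 = √((5.0000−5.5000)² + (0.0000−4.0000)²) = 4.0311
L_4 = √((0.0000−5.5000)² + (8.0000−4.0000)²) = 6.8007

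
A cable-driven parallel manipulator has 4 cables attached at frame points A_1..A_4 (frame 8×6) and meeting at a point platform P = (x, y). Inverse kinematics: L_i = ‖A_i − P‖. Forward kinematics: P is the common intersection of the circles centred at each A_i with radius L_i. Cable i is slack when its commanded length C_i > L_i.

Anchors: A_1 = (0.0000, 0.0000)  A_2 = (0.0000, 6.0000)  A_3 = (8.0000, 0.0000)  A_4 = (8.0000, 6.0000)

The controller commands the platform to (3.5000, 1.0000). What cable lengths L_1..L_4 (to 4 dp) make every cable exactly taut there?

(3.6401, 6.1033, 4.6098, 6.7268)

L_1: Δ = A_1−P = (-3.5000, -1.0000) → ‖Δ‖ = √13.2500 = 3.6401
L_2: Δ = A_2−P = (-3.5000, 5.0000) → ‖Δ‖ = √37.2500 = 6.1033
L_3: Δ = A_3−P = (4.5000, -1.0000) → ‖Δ‖ = √21.2500 = 4.6098
L_4: Δ = A_4−P = (4.5000, 5.0000) → ‖Δ‖ = √45.2500 = 6.7268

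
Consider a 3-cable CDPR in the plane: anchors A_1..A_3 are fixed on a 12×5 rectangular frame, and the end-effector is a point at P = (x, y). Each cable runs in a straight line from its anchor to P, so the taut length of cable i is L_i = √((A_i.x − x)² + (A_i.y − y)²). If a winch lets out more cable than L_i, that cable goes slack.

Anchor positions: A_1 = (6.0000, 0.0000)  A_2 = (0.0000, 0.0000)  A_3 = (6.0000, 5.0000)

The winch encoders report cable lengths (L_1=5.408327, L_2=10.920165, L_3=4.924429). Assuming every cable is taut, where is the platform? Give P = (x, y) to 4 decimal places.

circle eqns → linear via eq_j − eq_1; set k_j = A_j·A_j − L_j²
k_1 = 36.0000+0.0000−29.2500 = 6.7500
12.0000·x + 0.0000·y = k_1−k_2 = 126.0000
0.0000·x − 10.0000·y = k_1−k_3 = -30.0000
solve first two rows → x=10.5000, y=3.0000

(10.5000, 3.0000)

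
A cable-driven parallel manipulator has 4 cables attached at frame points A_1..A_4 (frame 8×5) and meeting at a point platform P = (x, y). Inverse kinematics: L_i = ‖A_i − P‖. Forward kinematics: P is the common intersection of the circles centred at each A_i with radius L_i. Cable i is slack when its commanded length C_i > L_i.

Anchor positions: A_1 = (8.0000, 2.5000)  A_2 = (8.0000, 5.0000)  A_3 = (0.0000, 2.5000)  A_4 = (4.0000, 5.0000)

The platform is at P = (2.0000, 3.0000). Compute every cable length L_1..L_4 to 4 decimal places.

L_1: Δ = A_1−P = (6.0000, -0.5000) → ‖Δ‖ = √36.2500 = 6.0208
L_2: Δ = A_2−P = (6.0000, 2.0000) → ‖Δ‖ = √40.0000 = 6.3246
L_3: Δ = A_3−P = (-2.0000, -0.5000) → ‖Δ‖ = √4.2500 = 2.0616
L_4: Δ = A_4−P = (2.0000, 2.0000) → ‖Δ‖ = √8.0000 = 2.8284

(6.0208, 6.3246, 2.0616, 2.8284)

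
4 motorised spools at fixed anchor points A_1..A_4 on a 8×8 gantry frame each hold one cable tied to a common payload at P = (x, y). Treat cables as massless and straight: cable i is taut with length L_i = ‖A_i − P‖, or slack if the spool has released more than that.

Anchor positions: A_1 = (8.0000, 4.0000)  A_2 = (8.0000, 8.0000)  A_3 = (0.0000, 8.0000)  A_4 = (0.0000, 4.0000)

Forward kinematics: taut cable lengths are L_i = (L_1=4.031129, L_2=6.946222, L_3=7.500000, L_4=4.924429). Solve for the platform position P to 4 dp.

expand ‖A_i−P‖²=L_i² and subtract eq 1 (q_i ≔ ‖A_i‖²−L_i²)
q_1 = 64.0000+16.0000−16.2500 = 63.7500
eq1−eq2 → [0.0000  -8.0000]·P = -16.0000
eq1−eq3 → [16.0000  -8.0000]·P = 56.0000
eq1−eq4 → [16.0000  0.0000]·P = 72.0000
2×2 solve → P = (4.5000, 2.0000)
check cable 4: ‖A_4−P‖² = 24.2500 ≈ L_4² = 24.2500 ✓

(4.5000, 2.0000)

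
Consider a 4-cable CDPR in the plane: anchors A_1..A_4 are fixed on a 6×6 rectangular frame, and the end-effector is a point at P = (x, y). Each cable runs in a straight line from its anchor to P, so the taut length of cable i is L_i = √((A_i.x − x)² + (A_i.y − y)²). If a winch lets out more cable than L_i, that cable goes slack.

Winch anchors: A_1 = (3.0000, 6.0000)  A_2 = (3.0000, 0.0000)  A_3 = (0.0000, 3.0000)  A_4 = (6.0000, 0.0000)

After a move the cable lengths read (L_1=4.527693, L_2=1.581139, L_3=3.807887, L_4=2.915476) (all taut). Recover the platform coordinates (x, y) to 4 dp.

each cable: (A_i−P)·(A_i−P) = L_i²; let q_i = ‖A_i‖²−L_i²
q_1 = 9.0000+36.0000−20.5000 = 24.5000
row 1: 0.0000x + 12.0000y = 18.0000  (q_2=6.5000)
row 2: 6.0000x + 6.0000y = 30.0000  (q_3=-5.5000)
row 3: -6.0000x + 12.0000y = -3.0000  (q_4=27.5000)
Cramer on rows 1–2 → x = 3.5000, y = 1.5000
check cable 4: ‖A_4−P‖² = 8.5000 ≈ L_4² = 8.5000 ✓

(3.5000, 1.5000)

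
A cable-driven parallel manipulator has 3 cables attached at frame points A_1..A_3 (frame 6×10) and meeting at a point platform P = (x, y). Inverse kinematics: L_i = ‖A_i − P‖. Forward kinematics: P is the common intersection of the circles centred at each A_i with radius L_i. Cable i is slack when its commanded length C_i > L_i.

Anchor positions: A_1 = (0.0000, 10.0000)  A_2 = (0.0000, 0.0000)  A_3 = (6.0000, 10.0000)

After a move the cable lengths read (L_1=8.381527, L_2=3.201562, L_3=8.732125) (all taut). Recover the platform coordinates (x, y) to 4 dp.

(2.5000, 2.0000)

each cable: (A_i−P)·(A_i−P) = L_i²; let q_i = ‖A_i‖²−L_i²
q_1 = 0.0000+100.0000−70.2500 = 29.7500
row 1: 0.0000x + 20.0000y = 40.0000  (q_2=-10.2500)
row 2: -12.0000x + 0.0000y = -30.0000  (q_3=59.7500)
Cramer on rows 1–2 → x = 2.5000, y = 2.0000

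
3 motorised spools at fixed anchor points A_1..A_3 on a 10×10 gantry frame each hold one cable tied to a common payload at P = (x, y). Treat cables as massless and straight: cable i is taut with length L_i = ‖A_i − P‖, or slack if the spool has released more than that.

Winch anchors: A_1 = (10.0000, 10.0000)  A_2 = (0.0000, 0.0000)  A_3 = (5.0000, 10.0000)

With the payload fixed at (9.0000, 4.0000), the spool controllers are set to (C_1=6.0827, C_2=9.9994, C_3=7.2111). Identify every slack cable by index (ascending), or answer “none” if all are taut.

i=1: geometric 6.0828 vs commanded 6.0827 ⇒ taut
i=2: geometric 9.8489 vs commanded 9.9994 ⇒ slack
i=3: geometric 7.2111 vs commanded 7.2111 ⇒ taut

2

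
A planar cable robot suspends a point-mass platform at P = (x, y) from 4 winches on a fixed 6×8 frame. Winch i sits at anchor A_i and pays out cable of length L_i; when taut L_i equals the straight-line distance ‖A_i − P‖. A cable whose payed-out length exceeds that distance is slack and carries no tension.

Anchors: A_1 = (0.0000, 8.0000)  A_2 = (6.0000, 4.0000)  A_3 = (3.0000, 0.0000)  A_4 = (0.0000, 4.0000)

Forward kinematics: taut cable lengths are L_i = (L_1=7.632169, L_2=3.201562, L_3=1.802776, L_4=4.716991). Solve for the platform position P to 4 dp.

(4.0000, 1.5000)

each cable: (A_i−P)·(A_i−P) = L_i²; let q_i = ‖A_i‖²−L_i²
q_1 = 0.0000+64.0000−58.2500 = 5.7500
row 1: -12.0000x + 8.0000y = -36.0000  (q_2=41.7500)
row 2: -6.0000x + 16.0000y = 0.0000  (q_3=5.7500)
row 3: 0.0000x + 8.0000y = 12.0000  (q_4=-6.2500)
Cramer on rows 1–2 → x = 4.0000, y = 1.5000
check cable 4: ‖A_4−P‖² = 22.2500 ≈ L_4² = 22.2500 ✓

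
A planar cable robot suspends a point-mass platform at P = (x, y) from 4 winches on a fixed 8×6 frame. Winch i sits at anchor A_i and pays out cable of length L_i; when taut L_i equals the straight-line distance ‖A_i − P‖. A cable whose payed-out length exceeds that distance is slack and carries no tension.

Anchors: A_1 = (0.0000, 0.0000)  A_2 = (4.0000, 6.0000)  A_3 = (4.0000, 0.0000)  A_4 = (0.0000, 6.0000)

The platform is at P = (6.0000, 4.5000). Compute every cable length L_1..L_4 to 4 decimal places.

(7.5000, 2.5000, 4.9244, 6.1847)

cable 1: Δx=-6.0000, Δy=-4.5000; L_1 = √(Δx²+Δy²) = 7.5000
cable 2: Δx=-2.0000, Δy=1.5000; L_2 = √(Δx²+Δy²) = 2.5000
cable 3: Δx=-2.0000, Δy=-4.5000; L_3 = √(Δx²+Δy²) = 4.9244
cable 4: Δx=-6.0000, Δy=1.5000; L_4 = √(Δx²+Δy²) = 6.1847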